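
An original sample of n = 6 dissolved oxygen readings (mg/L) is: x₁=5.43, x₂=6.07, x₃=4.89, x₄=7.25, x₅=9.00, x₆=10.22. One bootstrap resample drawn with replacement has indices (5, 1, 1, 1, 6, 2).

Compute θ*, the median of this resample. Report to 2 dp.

θ* = 5.75

Resample values: 9.00, 5.43, 5.43, 5.43, 10.22, 6.07.
Sorted: 5.43, 5.43, 5.43, 6.07, 9.00, 10.22
Median = average of the two middle values = 5.75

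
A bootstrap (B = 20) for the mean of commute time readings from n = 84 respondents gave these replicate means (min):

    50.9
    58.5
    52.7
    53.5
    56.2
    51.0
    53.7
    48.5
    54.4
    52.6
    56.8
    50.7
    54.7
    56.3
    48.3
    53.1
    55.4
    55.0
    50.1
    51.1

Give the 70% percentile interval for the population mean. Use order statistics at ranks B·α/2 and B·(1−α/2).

Sorted replicates: 48.3, 48.5, 50.1, 50.7, 50.9, 51.0, 51.1, 52.6, 52.7, 53.1, 53.5, 53.7, 54.4, 54.7, 55.0, 55.4, 56.2, 56.3, 56.8, 58.5
α = 0.30; lower rank = 20 × 0.150 = 3; upper rank = 20 × 0.850 = 17.
The 3rd smallest replicate is 50.1; the 17th is 56.2.

(50.1, 56.2)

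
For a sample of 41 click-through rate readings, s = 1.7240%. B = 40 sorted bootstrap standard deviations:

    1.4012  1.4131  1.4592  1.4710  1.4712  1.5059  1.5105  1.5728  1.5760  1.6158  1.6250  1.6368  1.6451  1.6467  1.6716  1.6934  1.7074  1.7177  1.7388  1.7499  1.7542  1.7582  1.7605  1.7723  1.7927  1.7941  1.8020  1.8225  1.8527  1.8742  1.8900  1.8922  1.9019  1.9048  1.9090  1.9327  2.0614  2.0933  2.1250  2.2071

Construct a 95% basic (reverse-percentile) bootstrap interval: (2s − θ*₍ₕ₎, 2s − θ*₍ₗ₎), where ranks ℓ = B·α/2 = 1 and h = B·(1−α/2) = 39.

(1.3230, 2.0468)

Percentile endpoints at ranks 1 and 39: θ*₍1₎ = 1.4012, θ*₍39₎ = 2.1250.
Basic interval reflects these around s:
  lower = 2 × 1.7240 − 2.1250 = 1.3230
  upper = 2 × 1.7240 − 1.4012 = 2.0468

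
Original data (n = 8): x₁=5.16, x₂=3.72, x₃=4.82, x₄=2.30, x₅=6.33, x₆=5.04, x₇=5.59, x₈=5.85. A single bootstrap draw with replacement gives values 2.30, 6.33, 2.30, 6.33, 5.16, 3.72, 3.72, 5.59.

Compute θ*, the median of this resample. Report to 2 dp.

Sorted: 2.30, 2.30, 3.72, 3.72, 5.16, 5.59, 6.33, 6.33
Median = average of the two middle values = 4.44

θ* = 4.44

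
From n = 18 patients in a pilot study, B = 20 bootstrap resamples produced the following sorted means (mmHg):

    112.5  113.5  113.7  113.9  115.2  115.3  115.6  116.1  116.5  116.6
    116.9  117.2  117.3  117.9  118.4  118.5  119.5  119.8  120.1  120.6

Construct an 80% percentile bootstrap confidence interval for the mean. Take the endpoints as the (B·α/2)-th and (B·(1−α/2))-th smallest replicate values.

α = 0.20; lower rank = 20 × 0.100 = 2; upper rank = 20 × 0.900 = 18.
The 2nd smallest replicate is 113.5; the 18th is 119.8.

(113.5, 119.8)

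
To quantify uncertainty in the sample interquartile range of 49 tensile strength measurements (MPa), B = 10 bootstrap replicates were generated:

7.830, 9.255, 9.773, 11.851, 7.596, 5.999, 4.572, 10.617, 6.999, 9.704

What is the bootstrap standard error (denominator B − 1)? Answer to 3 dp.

SE* = 2.223

Bootstrap SE is the standard deviation of the 10 replicate interquartile ranges.
Mean of replicates: (7.830 + 9.255 + 9.773 + 11.851 + 7.596 + 5.999 + 4.572 + 10.617 + 6.999 + 9.704) / 10 = 84.1960 / 10 = 8.4196
Sum of squared deviations: (−0.5896)² + (+0.8354)² + (+1.3534)² + (+3.4314)² + (−0.8236)² + (−2.4206)² + (−3.8476)² + (+2.1974)² + (−1.4206)² + (+1.2844)² = 44.4897
Variance = 44.4897 / 9 = 4.9433
SE* = √4.9433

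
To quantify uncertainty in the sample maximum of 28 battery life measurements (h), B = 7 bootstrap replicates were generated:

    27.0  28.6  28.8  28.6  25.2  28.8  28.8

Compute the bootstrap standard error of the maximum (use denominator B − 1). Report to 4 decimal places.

SE* = 1.3829

Bootstrap SE is the standard deviation of the 7 replicate maximums.
Mean of replicates: (27.0 + 28.6 + 28.8 + 28.6 + 25.2 + 28.8 + 28.8) / 7 = 195.80000 / 7 = 27.97143
Sum of squared deviations: (−0.97143)² + (+0.62857)² + (+0.82857)² + (+0.62857)² + (−2.77143)² + (+0.82857)² + (+0.82857)² = 11.47429
Variance = 11.47429 / 6 = 1.91238
SE* = √1.91238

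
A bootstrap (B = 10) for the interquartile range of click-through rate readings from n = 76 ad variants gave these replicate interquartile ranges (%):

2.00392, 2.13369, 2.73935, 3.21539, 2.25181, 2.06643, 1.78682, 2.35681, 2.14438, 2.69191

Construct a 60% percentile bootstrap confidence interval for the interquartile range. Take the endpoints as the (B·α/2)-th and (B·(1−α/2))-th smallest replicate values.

(2.00392, 2.69191)

Sorted replicates: 1.78682, 2.00392, 2.06643, 2.13369, 2.14438, 2.25181, 2.35681, 2.69191, 2.73935, 3.21539
α = 0.40; lower rank = 10 × 0.200 = 2; upper rank = 10 × 0.800 = 8.
The 2nd smallest replicate is 2.00392; the 8th is 2.69191.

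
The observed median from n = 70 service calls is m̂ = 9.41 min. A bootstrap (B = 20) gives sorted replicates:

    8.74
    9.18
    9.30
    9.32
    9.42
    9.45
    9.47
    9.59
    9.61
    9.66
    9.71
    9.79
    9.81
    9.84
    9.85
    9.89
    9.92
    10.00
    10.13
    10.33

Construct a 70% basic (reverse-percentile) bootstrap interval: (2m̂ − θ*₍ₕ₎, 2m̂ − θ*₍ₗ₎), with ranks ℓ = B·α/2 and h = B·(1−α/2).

(8.90, 9.52)

Percentile endpoints at ranks 3 and 17: θ*₍3₎ = 9.30, θ*₍17₎ = 9.92.
Basic interval reflects these around m̂:
  lower = 2 × 9.41 − 9.92 = 8.90
  upper = 2 × 9.41 − 9.30 = 9.52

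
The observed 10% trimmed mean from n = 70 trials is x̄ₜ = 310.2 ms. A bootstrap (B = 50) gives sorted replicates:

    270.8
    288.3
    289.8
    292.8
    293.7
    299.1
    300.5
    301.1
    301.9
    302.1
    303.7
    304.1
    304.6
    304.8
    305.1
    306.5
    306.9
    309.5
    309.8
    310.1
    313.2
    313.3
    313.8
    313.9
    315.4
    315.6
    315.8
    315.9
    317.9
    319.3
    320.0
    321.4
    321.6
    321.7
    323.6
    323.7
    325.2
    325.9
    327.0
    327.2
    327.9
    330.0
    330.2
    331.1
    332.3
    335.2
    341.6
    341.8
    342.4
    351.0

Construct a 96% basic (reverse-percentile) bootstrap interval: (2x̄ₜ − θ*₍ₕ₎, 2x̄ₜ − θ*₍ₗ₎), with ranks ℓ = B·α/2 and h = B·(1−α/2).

Percentile endpoints at ranks 1 and 49: θ*₍1₎ = 270.8, θ*₍49₎ = 342.4.
Basic interval reflects these around x̄ₜ:
  lower = 2 × 310.2 − 342.4 = 278.0
  upper = 2 × 310.2 − 270.8 = 349.6

(278.0, 349.6)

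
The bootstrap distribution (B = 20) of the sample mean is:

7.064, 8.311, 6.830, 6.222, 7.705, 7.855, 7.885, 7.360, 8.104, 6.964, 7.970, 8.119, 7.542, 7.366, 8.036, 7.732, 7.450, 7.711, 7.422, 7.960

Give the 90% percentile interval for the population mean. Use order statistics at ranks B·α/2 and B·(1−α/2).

Sorted replicates: 6.222, 6.830, 6.964, 7.064, 7.360, 7.366, 7.422, 7.450, 7.542, 7.705, 7.711, 7.732, 7.855, 7.885, 7.960, 7.970, 8.036, 8.104, 8.119, 8.311
α = 0.10; lower rank = 20 × 0.050 = 1; upper rank = 20 × 0.950 = 19.
The 1st smallest replicate is 6.222; the 19th is 8.119.

(6.222, 8.119)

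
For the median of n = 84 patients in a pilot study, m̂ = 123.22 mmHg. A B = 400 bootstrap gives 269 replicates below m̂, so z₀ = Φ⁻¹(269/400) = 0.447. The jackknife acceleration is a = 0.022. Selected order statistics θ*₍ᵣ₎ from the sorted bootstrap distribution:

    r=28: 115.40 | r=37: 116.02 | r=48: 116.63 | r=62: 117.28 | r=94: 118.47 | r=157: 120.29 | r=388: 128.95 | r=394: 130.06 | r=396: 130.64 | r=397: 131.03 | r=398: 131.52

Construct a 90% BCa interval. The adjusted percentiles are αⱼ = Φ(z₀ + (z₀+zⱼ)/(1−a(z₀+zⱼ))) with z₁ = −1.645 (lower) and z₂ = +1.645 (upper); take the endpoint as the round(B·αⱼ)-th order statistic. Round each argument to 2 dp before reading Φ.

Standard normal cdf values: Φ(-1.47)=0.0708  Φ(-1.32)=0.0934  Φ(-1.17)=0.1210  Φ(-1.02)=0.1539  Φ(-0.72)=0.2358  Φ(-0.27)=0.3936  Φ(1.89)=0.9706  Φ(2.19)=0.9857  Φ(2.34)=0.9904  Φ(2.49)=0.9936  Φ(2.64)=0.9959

(118.47, 131.52)

Lower: z₀ + z₁ = 0.447 + (-1.645) = -1.198; 1 − a(z₀+z₁) = 1 − (0.022)(-1.198) = 1.0264; argument = 0.447 + (-1.198)/1.0264 = -0.7202 → -0.72.
α₁ = Φ(-0.72) = 0.2358; rank = round(400 × 0.2358) = 94; θ*₍94₎ = 118.47.
Upper: z₀ + z₂ = 2.092; 1 − a(z₀+z₂) = 0.9540; argument = 2.6399 → 2.64; α₂ = 0.9959; rank = 398; θ*₍398₎ = 131.52.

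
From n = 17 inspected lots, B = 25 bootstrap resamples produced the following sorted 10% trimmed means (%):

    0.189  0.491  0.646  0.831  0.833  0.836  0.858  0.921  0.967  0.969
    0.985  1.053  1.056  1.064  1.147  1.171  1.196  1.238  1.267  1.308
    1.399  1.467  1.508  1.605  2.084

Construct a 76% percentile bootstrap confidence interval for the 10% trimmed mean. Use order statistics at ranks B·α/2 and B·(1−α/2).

α = 0.24; lower rank = 25 × 0.120 = 3; upper rank = 25 × 0.880 = 22.
The 3rd smallest replicate is 0.646; the 22nd is 1.467.

(0.646, 1.467)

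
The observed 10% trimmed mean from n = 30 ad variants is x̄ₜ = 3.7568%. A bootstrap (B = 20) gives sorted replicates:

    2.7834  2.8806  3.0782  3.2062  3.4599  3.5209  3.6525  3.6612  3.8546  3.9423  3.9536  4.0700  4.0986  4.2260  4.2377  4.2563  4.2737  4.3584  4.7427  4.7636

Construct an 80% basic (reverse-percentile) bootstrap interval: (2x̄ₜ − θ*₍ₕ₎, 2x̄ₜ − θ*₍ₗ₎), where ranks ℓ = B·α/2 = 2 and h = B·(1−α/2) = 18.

(3.1552, 4.6330)

Percentile endpoints at ranks 2 and 18: θ*₍2₎ = 2.8806, θ*₍18₎ = 4.3584.
Basic interval reflects these around x̄ₜ:
  lower = 2 × 3.7568 − 4.3584 = 3.1552
  upper = 2 × 3.7568 − 2.8806 = 4.6330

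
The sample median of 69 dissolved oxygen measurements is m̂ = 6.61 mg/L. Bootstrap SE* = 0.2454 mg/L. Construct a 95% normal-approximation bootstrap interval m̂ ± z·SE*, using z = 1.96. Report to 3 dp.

Margin = 1.96 × 0.2454 = 0.4810
Interval: 6.61 ± 0.4810

(6.129, 7.091)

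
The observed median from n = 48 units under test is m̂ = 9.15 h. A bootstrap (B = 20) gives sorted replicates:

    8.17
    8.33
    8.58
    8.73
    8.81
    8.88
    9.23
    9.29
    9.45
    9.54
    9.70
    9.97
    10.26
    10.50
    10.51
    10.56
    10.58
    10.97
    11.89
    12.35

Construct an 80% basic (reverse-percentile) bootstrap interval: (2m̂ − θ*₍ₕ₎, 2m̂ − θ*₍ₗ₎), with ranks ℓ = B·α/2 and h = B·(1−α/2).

Percentile endpoints at ranks 2 and 18: θ*₍2₎ = 8.33, θ*₍18₎ = 10.97.
Basic interval reflects these around m̂:
  lower = 2 × 9.15 − 10.97 = 7.33
  upper = 2 × 9.15 − 8.33 = 9.97

(7.33, 9.97)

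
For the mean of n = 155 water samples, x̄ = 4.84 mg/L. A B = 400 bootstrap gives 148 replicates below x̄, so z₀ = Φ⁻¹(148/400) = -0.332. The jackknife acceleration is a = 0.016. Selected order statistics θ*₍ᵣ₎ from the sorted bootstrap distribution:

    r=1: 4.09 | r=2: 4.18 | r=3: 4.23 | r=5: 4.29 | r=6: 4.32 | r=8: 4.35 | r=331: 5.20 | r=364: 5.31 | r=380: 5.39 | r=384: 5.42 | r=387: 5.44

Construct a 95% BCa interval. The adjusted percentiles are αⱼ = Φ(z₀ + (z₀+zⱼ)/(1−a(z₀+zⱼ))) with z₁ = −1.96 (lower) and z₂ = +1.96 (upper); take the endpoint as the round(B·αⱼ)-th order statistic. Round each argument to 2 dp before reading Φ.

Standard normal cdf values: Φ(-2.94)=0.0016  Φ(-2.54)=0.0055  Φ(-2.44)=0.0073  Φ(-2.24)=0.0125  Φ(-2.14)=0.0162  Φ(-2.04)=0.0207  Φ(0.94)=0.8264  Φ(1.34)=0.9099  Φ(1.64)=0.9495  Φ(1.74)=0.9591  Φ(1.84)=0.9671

(4.18, 5.31)

Lower: z₀ + z₁ = -0.332 + (-1.960) = -2.292; 1 − a(z₀+z₁) = 1 − (0.016)(-2.292) = 1.0367; argument = -0.332 + (-2.292)/1.0367 = -2.5429 → -2.54.
α₁ = Φ(-2.54) = 0.0055; rank = round(400 × 0.0055) = 2; θ*₍2₎ = 4.18.
Upper: z₀ + z₂ = 1.628; 1 − a(z₀+z₂) = 0.9740; argument = 1.3395 → 1.34; α₂ = 0.9099; rank = 364; θ*₍364₎ = 5.31.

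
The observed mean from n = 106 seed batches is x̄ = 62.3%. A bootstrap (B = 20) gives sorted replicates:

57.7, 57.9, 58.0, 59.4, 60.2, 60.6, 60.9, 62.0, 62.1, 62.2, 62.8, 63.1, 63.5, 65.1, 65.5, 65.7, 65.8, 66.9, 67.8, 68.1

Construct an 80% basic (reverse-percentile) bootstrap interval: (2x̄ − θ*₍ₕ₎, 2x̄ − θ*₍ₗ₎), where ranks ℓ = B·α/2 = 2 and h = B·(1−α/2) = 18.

Percentile endpoints at ranks 2 and 18: θ*₍2₎ = 57.9, θ*₍18₎ = 66.9.
Basic interval reflects these around x̄:
  lower = 2 × 62.3 − 66.9 = 57.7
  upper = 2 × 62.3 − 57.9 = 66.7

(57.7, 66.7)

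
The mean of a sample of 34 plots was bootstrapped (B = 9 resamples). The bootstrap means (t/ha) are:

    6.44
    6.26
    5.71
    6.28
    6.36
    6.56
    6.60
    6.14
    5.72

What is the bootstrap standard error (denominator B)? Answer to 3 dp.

Bootstrap SE is the standard deviation of the 9 replicate means.
Mean of replicates: (6.44 + 6.26 + 5.71 + 6.28 + 6.36 + 6.56 + 6.60 + 6.14 + 5.72) / 9 = 56.0700 / 9 = 6.2300
Sum of squared deviations: (+0.2100)² + (+0.0300)² + (−0.5200)² + (+0.0500)² + (+0.1300)² + (+0.3300)² + (+0.3700)² + (−0.0900)² + (−0.5100)² = 0.8488
Variance = 0.8488 / 9 = 0.0943
SE* = √0.0943

SE* = 0.307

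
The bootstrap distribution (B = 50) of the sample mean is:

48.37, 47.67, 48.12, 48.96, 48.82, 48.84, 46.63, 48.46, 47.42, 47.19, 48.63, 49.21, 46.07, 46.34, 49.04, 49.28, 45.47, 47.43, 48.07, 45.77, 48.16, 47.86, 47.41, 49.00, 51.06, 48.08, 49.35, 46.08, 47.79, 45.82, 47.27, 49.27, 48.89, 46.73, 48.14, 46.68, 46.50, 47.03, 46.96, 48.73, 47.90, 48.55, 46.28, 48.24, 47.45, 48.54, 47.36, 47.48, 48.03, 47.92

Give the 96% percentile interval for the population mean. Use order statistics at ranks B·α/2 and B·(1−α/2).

Sorted replicates: 45.47, 45.77, 45.82, 46.07, 46.08, 46.28, 46.34, 46.50, 46.63, 46.68, 46.73, 46.96, 47.03, 47.19, 47.27, 47.36, 47.41, 47.42, 47.43, 47.45, 47.48, 47.67, 47.79, 47.86, 47.90, 47.92, 48.03, 48.07, 48.08, 48.12, 48.14, 48.16, 48.24, 48.37, 48.46, 48.54, 48.55, 48.63, 48.73, 48.82, 48.84, 48.89, 48.96, 49.00, 49.04, 49.21, 49.27, 49.28, 49.35, 51.06
α = 0.04; lower rank = 50 × 0.020 = 1; upper rank = 50 × 0.980 = 49.
The 1st smallest replicate is 45.47; the 49th is 49.35.

(45.47, 49.35)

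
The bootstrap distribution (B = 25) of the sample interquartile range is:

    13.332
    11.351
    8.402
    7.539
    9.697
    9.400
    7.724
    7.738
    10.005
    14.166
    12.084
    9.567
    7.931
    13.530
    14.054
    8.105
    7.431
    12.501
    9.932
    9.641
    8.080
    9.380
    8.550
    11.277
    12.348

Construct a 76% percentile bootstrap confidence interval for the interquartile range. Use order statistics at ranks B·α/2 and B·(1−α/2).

Sorted replicates: 7.431, 7.539, 7.724, 7.738, 7.931, 8.080, 8.105, 8.402, 8.550, 9.380, 9.400, 9.567, 9.641, 9.697, 9.932, 10.005, 11.277, 11.351, 12.084, 12.348, 12.501, 13.332, 13.530, 14.054, 14.166
α = 0.24; lower rank = 25 × 0.120 = 3; upper rank = 25 × 0.880 = 22.
The 3rd smallest replicate is 7.724; the 22nd is 13.332.

(7.724, 13.332)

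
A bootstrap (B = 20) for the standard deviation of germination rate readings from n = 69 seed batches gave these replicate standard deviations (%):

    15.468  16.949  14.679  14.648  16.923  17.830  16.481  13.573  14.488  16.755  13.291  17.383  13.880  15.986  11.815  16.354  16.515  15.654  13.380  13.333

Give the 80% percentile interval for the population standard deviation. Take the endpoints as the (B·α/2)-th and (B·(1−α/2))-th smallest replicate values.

Sorted replicates: 11.815, 13.291, 13.333, 13.380, 13.573, 13.880, 14.488, 14.648, 14.679, 15.468, 15.654, 15.986, 16.354, 16.481, 16.515, 16.755, 16.923, 16.949, 17.383, 17.830
α = 0.20; lower rank = 20 × 0.100 = 2; upper rank = 20 × 0.900 = 18.
The 2nd smallest replicate is 13.291; the 18th is 16.949.

(13.291, 16.949)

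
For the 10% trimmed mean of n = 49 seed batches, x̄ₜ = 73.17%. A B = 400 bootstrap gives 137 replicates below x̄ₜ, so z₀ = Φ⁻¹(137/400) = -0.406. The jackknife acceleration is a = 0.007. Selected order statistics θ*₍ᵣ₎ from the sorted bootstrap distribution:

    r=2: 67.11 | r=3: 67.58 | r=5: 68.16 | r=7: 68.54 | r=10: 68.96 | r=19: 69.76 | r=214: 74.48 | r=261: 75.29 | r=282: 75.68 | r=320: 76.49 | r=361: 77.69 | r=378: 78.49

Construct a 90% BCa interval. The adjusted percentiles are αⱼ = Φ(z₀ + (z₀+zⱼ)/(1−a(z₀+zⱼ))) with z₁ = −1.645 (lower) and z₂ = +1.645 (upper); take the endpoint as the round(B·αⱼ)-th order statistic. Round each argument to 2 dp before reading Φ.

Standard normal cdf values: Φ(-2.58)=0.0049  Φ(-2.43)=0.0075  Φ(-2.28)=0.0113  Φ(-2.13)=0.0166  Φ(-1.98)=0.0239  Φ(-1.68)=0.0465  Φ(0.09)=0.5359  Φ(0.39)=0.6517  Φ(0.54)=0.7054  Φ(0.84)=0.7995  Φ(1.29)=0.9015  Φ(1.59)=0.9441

(67.58, 76.49)

Lower: z₀ + z₁ = -0.406 + (-1.645) = -2.051; 1 − a(z₀+z₁) = 1 − (0.007)(-2.051) = 1.0144; argument = -0.406 + (-2.051)/1.0144 = -2.4280 → -2.43.
α₁ = Φ(-2.43) = 0.0075; rank = round(400 × 0.0075) = 3; θ*₍3₎ = 67.58.
Upper: z₀ + z₂ = 1.239; 1 − a(z₀+z₂) = 0.9913; argument = 0.8438 → 0.84; α₂ = 0.7995; rank = 320; θ*₍320₎ = 76.49.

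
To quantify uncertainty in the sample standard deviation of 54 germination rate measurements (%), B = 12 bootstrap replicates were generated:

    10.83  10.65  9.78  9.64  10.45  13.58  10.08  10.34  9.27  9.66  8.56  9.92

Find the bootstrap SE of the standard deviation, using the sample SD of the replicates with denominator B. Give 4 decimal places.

Bootstrap SE is the standard deviation of the 12 replicate standard deviations.
Mean of replicates: (10.83 + 10.65 + 9.78 + 9.64 + 10.45 + 13.58 + 10.08 + 10.34 + 9.27 + 9.66 + 8.56 + 9.92) / 12 = 122.76000 / 12 = 10.23000
Sum of squared deviations: (+0.60000)² + (+0.42000)² + (−0.45000)² + (−0.59000)² + (+0.22000)² + (+3.35000)² + (−0.15000)² + (+0.11000)² + (−0.96000)² + (−0.57000)² + (−1.67000)² + (−0.31000)² = 16.52400
Variance = 16.52400 / 12 = 1.37700
SE* = √1.37700

SE* = 1.1735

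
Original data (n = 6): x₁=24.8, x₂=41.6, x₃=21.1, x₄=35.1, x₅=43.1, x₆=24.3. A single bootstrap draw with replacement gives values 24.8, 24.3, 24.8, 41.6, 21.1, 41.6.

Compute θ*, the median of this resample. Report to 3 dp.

θ* = 24.800

Sorted: 21.1, 24.3, 24.8, 24.8, 41.6, 41.6
Median = average of the two middle values = 24.800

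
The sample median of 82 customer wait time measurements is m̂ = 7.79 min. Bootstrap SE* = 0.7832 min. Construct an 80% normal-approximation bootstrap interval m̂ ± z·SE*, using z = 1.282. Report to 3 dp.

(6.786, 8.794)

Margin = 1.282 × 0.7832 = 1.0041
Interval: 7.79 ± 1.0041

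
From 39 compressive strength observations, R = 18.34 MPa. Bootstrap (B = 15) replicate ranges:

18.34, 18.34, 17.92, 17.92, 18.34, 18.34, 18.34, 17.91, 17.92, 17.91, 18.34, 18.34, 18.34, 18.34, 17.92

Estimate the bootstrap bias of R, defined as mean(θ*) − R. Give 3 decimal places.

bias = −0.169

mean(θ*) = (18.34 + 18.34 + 17.92 + 17.92 + 18.34 + 18.34 + 18.34 + 17.91 + 17.92 + 17.91 + 18.34 + 18.34 + 18.34 + 18.34 + 17.92) / 15 = 18.1707
bias = 18.1707 − 18.34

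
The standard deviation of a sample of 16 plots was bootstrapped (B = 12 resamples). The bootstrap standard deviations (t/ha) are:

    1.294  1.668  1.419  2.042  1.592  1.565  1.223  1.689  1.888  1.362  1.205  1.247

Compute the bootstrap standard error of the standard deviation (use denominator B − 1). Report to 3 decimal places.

SE* = 0.272

Bootstrap SE is the standard deviation of the 12 replicate standard deviations.
Mean of replicates: (1.294 + 1.668 + 1.419 + 2.042 + 1.592 + 1.565 + 1.223 + 1.689 + 1.888 + 1.362 + 1.205 + 1.247) / 12 = 18.1940 / 12 = 1.5162
Sum of squared deviations: (−0.2222)² + (+0.1518)² + (−0.0972)² + (+0.5258)² + (+0.0758)² + (+0.0488)² + (−0.2932)² + (+0.1728)² + (+0.3718)² + (−0.1542)² + (−0.3112)² + (−0.2692)² = 0.8136
Variance = 0.8136 / 11 = 0.0740
SE* = √0.0740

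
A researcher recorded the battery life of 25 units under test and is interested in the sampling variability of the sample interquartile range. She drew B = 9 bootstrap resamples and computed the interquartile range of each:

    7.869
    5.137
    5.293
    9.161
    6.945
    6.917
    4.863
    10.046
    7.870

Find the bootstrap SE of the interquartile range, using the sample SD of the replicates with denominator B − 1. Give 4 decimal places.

SE* = 1.8127

Bootstrap SE is the standard deviation of the 9 replicate interquartile ranges.
Mean of replicates: (7.869 + 5.137 + 5.293 + 9.161 + 6.945 + 6.917 + 4.863 + 10.046 + 7.870) / 9 = 64.10100 / 9 = 7.12233
Sum of squared deviations: (+0.74667)² + (−1.98533)² + (−1.82933)² + (+2.03867)² + (−0.17733)² + (−0.20533)² + (−2.25933)² + (+2.92367)² + (+0.74767)² = 26.28671
Variance = 26.28671 / 8 = 3.28584
SE* = √3.28584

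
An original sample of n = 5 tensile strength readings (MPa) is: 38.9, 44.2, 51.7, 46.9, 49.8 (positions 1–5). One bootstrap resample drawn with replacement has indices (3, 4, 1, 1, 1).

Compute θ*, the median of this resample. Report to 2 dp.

θ* = 38.90

Resample values: 51.7, 46.9, 38.9, 38.9, 38.9.
Sorted: 38.9, 38.9, 38.9, 46.9, 51.7
Median = middle value = 38.90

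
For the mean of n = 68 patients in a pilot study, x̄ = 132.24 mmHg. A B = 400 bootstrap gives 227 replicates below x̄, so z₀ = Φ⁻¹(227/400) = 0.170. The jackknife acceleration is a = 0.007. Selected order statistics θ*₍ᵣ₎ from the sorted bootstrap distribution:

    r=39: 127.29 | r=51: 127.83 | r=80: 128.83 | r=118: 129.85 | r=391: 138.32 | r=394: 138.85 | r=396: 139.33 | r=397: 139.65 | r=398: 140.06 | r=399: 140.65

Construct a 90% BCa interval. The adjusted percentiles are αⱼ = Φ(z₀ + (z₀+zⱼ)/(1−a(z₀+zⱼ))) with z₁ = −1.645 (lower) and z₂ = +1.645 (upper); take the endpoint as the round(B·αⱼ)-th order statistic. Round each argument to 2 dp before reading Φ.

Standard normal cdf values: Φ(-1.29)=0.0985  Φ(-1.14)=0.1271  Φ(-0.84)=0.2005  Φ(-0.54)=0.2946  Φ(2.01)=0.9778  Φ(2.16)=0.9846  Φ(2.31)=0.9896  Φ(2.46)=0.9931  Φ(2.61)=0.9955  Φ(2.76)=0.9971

(127.29, 138.32)

Lower: z₀ + z₁ = 0.170 + (-1.645) = -1.475; 1 − a(z₀+z₁) = 1 − (0.007)(-1.475) = 1.0103; argument = 0.170 + (-1.475)/1.0103 = -1.2899 → -1.29.
α₁ = Φ(-1.29) = 0.0985; rank = round(400 × 0.0985) = 39; θ*₍39₎ = 127.29.
Upper: z₀ + z₂ = 1.815; 1 − a(z₀+z₂) = 0.9873; argument = 2.0084 → 2.01; α₂ = 0.9778; rank = 391; θ*₍391₎ = 138.32.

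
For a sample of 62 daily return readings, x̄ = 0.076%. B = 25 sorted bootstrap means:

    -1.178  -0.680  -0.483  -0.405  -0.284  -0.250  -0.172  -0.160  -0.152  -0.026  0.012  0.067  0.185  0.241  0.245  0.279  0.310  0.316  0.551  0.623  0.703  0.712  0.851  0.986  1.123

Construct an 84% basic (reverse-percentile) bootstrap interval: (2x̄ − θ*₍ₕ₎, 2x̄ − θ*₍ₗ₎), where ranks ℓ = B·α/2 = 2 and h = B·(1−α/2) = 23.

Percentile endpoints at ranks 2 and 23: θ*₍2₎ = -0.680, θ*₍23₎ = 0.851.
Basic interval reflects these around x̄:
  lower = 2 × 0.076 − 0.851 = -0.699
  upper = 2 × 0.076 − -0.680 = 0.832

(-0.699, 0.832)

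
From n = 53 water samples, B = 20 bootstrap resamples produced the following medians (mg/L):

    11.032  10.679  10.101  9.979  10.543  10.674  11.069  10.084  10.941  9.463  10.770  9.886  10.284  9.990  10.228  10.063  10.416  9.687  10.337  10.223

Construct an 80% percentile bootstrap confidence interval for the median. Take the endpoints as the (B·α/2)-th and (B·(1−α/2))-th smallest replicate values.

Sorted replicates: 9.463, 9.687, 9.886, 9.979, 9.990, 10.063, 10.084, 10.101, 10.223, 10.228, 10.284, 10.337, 10.416, 10.543, 10.674, 10.679, 10.770, 10.941, 11.032, 11.069
α = 0.20; lower rank = 20 × 0.100 = 2; upper rank = 20 × 0.900 = 18.
The 2nd smallest replicate is 9.687; the 18th is 10.941.

(9.687, 10.941)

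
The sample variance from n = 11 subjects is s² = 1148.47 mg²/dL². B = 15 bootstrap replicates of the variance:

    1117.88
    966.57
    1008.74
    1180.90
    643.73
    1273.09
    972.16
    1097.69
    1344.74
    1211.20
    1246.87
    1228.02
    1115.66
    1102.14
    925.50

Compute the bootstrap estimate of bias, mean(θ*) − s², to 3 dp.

bias = −52.811

mean(θ*) = (1117.88 + 966.57 + 1008.74 + 1180.90 + 643.73 + 1273.09 + 972.16 + 1097.69 + 1344.74 + 1211.20 + 1246.87 + 1228.02 + 1115.66 + 1102.14 + 925.50) / 15 = 1095.6593
bias = 1095.6593 − 1148.47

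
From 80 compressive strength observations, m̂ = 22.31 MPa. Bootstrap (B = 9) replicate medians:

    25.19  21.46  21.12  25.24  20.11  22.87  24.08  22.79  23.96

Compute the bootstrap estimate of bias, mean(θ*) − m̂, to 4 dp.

mean(θ*) = (25.19 + 21.46 + 21.12 + 25.24 + 20.11 + 22.87 + 24.08 + 22.79 + 23.96) / 9 = 22.98000
bias = 22.98000 − 22.31

bias = +0.6700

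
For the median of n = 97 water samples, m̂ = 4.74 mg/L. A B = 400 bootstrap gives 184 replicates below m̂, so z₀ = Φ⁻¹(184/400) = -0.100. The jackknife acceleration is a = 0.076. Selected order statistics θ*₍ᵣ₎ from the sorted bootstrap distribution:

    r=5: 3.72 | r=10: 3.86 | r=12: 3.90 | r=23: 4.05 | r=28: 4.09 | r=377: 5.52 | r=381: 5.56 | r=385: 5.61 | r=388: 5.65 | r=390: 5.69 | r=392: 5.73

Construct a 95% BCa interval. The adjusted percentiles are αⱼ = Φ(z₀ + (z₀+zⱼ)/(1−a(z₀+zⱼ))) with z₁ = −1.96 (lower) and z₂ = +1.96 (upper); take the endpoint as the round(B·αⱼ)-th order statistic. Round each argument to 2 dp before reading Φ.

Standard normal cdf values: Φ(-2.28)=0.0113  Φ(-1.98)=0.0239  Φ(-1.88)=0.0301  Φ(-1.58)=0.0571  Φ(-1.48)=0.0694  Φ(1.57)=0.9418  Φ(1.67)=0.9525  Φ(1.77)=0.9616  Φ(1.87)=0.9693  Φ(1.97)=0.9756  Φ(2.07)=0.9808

Lower: z₀ + z₁ = -0.100 + (-1.960) = -2.060; 1 − a(z₀+z₁) = 1 − (0.076)(-2.060) = 1.1566; argument = -0.100 + (-2.060)/1.1566 = -1.8811 → -1.88.
α₁ = Φ(-1.88) = 0.0301; rank = round(400 × 0.0301) = 12; θ*₍12₎ = 3.90.
Upper: z₀ + z₂ = 1.860; 1 − a(z₀+z₂) = 0.8586; argument = 2.0662 → 2.07; α₂ = 0.9808; rank = 392; θ*₍392₎ = 5.73.

(3.90, 5.73)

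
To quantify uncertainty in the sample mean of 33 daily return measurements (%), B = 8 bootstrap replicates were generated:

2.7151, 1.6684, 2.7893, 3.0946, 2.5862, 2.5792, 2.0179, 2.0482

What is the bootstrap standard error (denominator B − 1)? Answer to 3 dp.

Bootstrap SE is the standard deviation of the 8 replicate means.
Mean of replicates: (2.7151 + 1.6684 + 2.7893 + 3.0946 + 2.5862 + 2.5792 + 2.0179 + 2.0482) / 8 = 19.49890 / 8 = 2.43736
Sum of squared deviations: (+0.27774)² + (−0.76896)² + (+0.35194)² + (+0.65724)² + (+0.14884)² + (+0.14184)² + (−0.41946)² + (−0.38916)² = 1.59393
Variance = 1.59393 / 7 = 0.22770
SE* = √0.22770

SE* = 0.477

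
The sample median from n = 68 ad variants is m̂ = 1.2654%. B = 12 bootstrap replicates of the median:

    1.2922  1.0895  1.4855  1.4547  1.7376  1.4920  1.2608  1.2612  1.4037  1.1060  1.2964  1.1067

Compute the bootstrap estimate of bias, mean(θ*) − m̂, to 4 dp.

bias = +0.0668

mean(θ*) = (1.2922 + 1.0895 + 1.4855 + 1.4547 + 1.7376 + 1.4920 + 1.2608 + 1.2612 + 1.4037 + 1.1060 + 1.2964 + 1.1067) / 12 = 1.33219
bias = 1.33219 − 1.2654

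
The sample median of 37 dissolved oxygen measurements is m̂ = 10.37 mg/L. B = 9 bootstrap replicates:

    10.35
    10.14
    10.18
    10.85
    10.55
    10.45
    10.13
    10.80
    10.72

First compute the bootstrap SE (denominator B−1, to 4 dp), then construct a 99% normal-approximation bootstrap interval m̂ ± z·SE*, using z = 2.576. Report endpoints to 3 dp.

Mean of replicates = 10.4633; sum of squared deviations = 0.6452; SE* = √(0.6452/8) = 0.2840
Margin = 2.576 × 0.2840 = 0.7316
Interval: 10.37 ± 0.7316

(9.638, 11.102)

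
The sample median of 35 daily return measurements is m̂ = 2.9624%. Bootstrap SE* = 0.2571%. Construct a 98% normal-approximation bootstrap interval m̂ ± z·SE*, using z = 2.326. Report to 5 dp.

Margin = 2.326 × 0.2571 = 0.598015
Interval: 2.9624 ± 0.598015

(2.36439, 3.56041)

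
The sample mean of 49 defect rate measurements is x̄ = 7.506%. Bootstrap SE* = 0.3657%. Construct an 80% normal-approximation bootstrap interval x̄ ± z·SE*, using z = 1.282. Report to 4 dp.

(7.0372, 7.9748)

Margin = 1.282 × 0.3657 = 0.46883
Interval: 7.506 ± 0.46883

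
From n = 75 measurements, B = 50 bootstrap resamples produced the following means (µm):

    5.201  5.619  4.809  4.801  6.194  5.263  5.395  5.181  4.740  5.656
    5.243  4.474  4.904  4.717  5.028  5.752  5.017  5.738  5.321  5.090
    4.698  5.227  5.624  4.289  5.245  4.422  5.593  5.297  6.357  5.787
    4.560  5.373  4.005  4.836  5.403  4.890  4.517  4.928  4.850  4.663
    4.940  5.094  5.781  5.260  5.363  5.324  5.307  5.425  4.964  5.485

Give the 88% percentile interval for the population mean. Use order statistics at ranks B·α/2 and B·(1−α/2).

(4.422, 5.781)

Sorted replicates: 4.005, 4.289, 4.422, 4.474, 4.517, 4.560, 4.663, 4.698, 4.717, 4.740, 4.801, 4.809, 4.836, 4.850, 4.890, 4.904, 4.928, 4.940, 4.964, 5.017, 5.028, 5.090, 5.094, 5.181, 5.201, 5.227, 5.243, 5.245, 5.260, 5.263, 5.297, 5.307, 5.321, 5.324, 5.363, 5.373, 5.395, 5.403, 5.425, 5.485, 5.593, 5.619, 5.624, 5.656, 5.738, 5.752, 5.781, 5.787, 6.194, 6.357
α = 0.12; lower rank = 50 × 0.060 = 3; upper rank = 50 × 0.940 = 47.
The 3rd smallest replicate is 4.422; the 47th is 5.781.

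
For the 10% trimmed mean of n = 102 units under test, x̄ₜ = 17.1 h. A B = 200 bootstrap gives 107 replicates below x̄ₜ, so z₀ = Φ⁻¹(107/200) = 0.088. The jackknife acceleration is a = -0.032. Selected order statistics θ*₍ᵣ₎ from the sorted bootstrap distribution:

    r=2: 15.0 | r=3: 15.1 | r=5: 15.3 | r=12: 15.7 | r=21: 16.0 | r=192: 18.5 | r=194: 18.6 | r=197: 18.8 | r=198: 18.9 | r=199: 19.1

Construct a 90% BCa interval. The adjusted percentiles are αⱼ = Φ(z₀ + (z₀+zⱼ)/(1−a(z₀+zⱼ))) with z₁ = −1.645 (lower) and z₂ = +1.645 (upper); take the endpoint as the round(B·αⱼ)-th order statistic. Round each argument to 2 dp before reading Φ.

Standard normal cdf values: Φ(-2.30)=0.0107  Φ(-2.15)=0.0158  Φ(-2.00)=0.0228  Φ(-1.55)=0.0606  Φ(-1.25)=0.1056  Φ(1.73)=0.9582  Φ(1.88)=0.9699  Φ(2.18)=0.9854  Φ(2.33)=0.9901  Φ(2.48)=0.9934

Lower: z₀ + z₁ = 0.088 + (-1.645) = -1.557; 1 − a(z₀+z₁) = 1 − (-0.032)(-1.557) = 0.9502; argument = 0.088 + (-1.557)/0.9502 = -1.5506 → -1.55.
α₁ = Φ(-1.55) = 0.0606; rank = round(200 × 0.0606) = 12; θ*₍12₎ = 15.7.
Upper: z₀ + z₂ = 1.733; 1 − a(z₀+z₂) = 1.0555; argument = 1.7299 → 1.73; α₂ = 0.9582; rank = 192; θ*₍192₎ = 18.5.

(15.7, 18.5)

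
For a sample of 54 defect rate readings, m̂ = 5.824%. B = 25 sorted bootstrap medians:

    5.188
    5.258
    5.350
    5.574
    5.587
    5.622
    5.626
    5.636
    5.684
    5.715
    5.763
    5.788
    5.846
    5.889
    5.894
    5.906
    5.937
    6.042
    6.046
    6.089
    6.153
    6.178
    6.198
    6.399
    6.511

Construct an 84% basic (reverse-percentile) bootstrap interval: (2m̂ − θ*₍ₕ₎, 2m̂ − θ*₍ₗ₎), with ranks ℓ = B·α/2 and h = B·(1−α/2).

Percentile endpoints at ranks 2 and 23: θ*₍2₎ = 5.258, θ*₍23₎ = 6.198.
Basic interval reflects these around m̂:
  lower = 2 × 5.824 − 6.198 = 5.450
  upper = 2 × 5.824 − 5.258 = 6.390

(5.450, 6.390)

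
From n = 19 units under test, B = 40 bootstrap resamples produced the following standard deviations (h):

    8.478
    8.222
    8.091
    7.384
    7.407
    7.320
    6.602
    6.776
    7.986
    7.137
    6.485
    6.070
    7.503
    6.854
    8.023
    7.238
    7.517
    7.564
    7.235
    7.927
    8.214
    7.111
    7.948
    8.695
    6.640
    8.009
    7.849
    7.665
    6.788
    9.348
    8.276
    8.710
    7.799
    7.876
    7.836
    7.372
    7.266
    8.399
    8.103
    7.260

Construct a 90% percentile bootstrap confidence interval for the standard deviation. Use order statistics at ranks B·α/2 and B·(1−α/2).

(6.485, 8.695)

Sorted replicates: 6.070, 6.485, 6.602, 6.640, 6.776, 6.788, 6.854, 7.111, 7.137, 7.235, 7.238, 7.260, 7.266, 7.320, 7.372, 7.384, 7.407, 7.503, 7.517, 7.564, 7.665, 7.799, 7.836, 7.849, 7.876, 7.927, 7.948, 7.986, 8.009, 8.023, 8.091, 8.103, 8.214, 8.222, 8.276, 8.399, 8.478, 8.695, 8.710, 9.348
α = 0.10; lower rank = 40 × 0.050 = 2; upper rank = 40 × 0.950 = 38.
The 2nd smallest replicate is 6.485; the 38th is 8.695.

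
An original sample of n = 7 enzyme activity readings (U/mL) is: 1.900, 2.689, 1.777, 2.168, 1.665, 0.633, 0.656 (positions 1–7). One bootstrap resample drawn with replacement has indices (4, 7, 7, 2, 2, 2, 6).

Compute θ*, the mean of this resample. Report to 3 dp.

θ* = 1.740

Resample values: 2.168, 0.656, 0.656, 2.689, 2.689, 2.689, 0.633.
Mean = (2.168 + 0.656 + 0.656 + 2.689 + 2.689 + 2.689 + 0.633) / 7 = 12.1800 / 7 = 1.740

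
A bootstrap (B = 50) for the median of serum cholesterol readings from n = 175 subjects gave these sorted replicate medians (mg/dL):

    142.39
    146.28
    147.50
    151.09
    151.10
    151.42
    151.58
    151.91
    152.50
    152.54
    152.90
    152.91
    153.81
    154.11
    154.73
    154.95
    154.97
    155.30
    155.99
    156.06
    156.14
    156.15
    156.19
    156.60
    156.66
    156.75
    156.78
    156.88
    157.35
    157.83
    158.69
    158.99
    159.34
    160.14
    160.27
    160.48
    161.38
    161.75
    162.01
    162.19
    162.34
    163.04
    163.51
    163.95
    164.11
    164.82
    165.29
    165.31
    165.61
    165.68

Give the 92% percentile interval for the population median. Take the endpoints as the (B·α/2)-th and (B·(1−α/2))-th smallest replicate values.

α = 0.08; lower rank = 50 × 0.040 = 2; upper rank = 50 × 0.960 = 48.
The 2nd smallest replicate is 146.28; the 48th is 165.31.

(146.28, 165.31)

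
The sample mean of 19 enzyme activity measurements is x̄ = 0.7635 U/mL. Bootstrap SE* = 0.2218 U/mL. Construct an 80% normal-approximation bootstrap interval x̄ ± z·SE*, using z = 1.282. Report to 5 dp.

Margin = 1.282 × 0.2218 = 0.284348
Interval: 0.7635 ± 0.284348

(0.47915, 1.04785)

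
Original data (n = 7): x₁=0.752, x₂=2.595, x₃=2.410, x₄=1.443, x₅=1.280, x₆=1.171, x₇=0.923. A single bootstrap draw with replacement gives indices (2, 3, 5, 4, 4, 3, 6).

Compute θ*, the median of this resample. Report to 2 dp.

θ* = 1.44

Resample values: 2.595, 2.410, 1.280, 1.443, 1.443, 2.410, 1.171.
Sorted: 1.171, 1.280, 1.443, 1.443, 2.410, 2.410, 2.595
Median = middle value = 1.44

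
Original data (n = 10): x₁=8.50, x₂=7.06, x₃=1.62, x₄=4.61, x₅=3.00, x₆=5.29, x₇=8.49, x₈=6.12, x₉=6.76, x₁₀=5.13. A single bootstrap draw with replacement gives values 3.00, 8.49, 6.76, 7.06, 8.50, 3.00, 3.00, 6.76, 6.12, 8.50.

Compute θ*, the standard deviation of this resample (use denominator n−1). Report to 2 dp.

θ* = 2.31

Mean = 6.1190; sum of squared deviations = 47.8517
s² = 47.8517 / 9 = 5.3169
s = √5.3169 = 2.31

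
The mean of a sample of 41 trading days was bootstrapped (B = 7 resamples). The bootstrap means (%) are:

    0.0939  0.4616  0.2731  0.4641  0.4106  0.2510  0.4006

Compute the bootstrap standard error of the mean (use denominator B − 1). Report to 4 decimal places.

SE* = 0.1365

Bootstrap SE is the standard deviation of the 7 replicate means.
Mean of replicates: (0.0939 + 0.4616 + 0.2731 + 0.4641 + 0.4106 + 0.2510 + 0.4006) / 7 = 2.35490 / 7 = 0.33641
Sum of squared deviations: (−0.24251)² + (+0.12519)² + (−0.06331)² + (+0.12769)² + (+0.07419)² + (−0.08541)² + (+0.06419)² = 0.11172
Variance = 0.11172 / 6 = 0.01862
SE* = √0.01862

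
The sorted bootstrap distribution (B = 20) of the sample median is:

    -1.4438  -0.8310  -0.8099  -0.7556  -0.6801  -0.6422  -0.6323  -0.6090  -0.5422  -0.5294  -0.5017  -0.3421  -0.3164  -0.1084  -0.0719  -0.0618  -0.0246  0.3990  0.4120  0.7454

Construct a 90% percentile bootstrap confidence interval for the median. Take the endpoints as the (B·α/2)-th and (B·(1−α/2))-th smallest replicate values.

α = 0.10; lower rank = 20 × 0.050 = 1; upper rank = 20 × 0.950 = 19.
The 1st smallest replicate is -1.4438; the 19th is 0.4120.

(-1.4438, 0.4120)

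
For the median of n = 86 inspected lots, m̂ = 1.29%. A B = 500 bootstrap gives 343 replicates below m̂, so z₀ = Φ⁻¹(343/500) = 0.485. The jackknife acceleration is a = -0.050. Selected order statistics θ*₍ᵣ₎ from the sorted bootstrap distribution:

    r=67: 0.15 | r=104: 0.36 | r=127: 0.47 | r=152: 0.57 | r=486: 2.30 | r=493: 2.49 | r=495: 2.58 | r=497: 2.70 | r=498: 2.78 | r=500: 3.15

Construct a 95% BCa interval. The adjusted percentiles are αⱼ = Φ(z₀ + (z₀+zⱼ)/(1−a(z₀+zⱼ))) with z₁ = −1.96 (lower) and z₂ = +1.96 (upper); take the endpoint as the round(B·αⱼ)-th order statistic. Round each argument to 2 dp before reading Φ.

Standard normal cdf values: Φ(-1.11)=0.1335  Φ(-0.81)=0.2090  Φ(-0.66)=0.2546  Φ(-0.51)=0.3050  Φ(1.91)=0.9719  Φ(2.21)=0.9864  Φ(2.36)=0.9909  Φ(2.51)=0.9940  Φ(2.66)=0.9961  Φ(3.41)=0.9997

(0.15, 2.78)

Lower: z₀ + z₁ = 0.485 + (-1.960) = -1.475; 1 − a(z₀+z₁) = 1 − (-0.050)(-1.475) = 0.9263; argument = 0.485 + (-1.475)/0.9263 = -1.1074 → -1.11.
α₁ = Φ(-1.11) = 0.1335; rank = round(500 × 0.1335) = 67; θ*₍67₎ = 0.15.
Upper: z₀ + z₂ = 2.445; 1 − a(z₀+z₂) = 1.1222; argument = 2.6637 → 2.66; α₂ = 0.9961; rank = 498; θ*₍498₎ = 2.78.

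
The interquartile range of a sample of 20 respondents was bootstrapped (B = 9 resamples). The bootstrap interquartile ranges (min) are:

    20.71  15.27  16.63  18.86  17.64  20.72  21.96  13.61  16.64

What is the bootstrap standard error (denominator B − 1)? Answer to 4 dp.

Bootstrap SE is the standard deviation of the 9 replicate interquartile ranges.
Mean of replicates: (20.71 + 15.27 + 16.63 + 18.86 + 17.64 + 20.72 + 21.96 + 13.61 + 16.64) / 9 = 162.04000 / 9 = 18.00444
Sum of squared deviations: (+2.70556)² + (−2.73444)² + (−1.37444)² + (+0.85556)² + (−0.36444)² + (+2.71556)² + (+3.95556)² + (−4.39444)² + (−1.36444)² = 61.74462
Variance = 61.74462 / 8 = 7.71808
SE* = √7.71808

SE* = 2.7781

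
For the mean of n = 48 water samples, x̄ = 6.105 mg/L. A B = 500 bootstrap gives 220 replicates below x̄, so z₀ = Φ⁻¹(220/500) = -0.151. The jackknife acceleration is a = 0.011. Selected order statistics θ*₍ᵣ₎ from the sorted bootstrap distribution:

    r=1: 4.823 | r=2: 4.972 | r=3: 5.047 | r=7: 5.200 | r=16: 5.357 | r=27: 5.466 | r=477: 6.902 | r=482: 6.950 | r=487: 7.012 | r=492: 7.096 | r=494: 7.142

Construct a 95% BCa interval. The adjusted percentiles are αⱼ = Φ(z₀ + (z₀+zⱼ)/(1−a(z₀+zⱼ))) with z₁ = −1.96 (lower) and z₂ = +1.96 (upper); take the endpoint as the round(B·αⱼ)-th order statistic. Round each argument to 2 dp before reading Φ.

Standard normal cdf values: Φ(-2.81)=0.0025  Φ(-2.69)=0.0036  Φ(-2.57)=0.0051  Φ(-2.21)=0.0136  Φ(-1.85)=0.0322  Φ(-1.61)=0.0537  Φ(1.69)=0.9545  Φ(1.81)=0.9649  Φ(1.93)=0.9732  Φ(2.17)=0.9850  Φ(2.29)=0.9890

Lower: z₀ + z₁ = -0.151 + (-1.960) = -2.111; 1 − a(z₀+z₁) = 1 − (0.011)(-2.111) = 1.0232; argument = -0.151 + (-2.111)/1.0232 = -2.2141 → -2.21.
α₁ = Φ(-2.21) = 0.0136; rank = round(500 × 0.0136) = 7; θ*₍7₎ = 5.200.
Upper: z₀ + z₂ = 1.809; 1 − a(z₀+z₂) = 0.9801; argument = 1.6947 → 1.69; α₂ = 0.9545; rank = 477; θ*₍477₎ = 6.902.

(5.200, 6.902)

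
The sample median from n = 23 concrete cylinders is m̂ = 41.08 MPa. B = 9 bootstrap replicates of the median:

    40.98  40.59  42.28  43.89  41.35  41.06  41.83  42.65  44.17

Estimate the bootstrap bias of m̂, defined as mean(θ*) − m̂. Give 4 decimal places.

mean(θ*) = (40.98 + 40.59 + 42.28 + 43.89 + 41.35 + 41.06 + 41.83 + 42.65 + 44.17) / 9 = 42.08889
bias = 42.08889 − 41.08

bias = +1.0089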